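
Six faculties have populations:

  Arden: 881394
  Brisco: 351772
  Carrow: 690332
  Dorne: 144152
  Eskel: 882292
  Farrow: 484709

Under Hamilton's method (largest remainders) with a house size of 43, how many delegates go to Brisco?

4

Total 3434651; standard divisor 3434651/43 ≈ 79875.605.
Standard quotas: Arden 11.0346, Brisco 4.4040, Carrow 8.6426, Dorne 1.8047, Eskel 11.0458, Farrow 6.0683.
Lower quotas: Arden 11, Brisco 4, Carrow 8, Dorne 1, Eskel 11, Farrow 6 (sum 41, leaving 2 seats).
Remainders in descending order: Dorne 0.8047, Carrow 0.6426, Brisco 0.4040, Farrow 0.0683, Eskel 0.0458, Arden 0.0346.
The surplus seats go to Dorne, Carrow.
Brisco receives 4.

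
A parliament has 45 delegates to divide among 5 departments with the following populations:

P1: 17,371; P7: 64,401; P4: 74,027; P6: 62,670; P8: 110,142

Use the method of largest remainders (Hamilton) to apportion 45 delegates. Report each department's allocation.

Standard divisor: 328611 ÷ 45 ≈ 7302.467.
Standard quotas: P1 2.3788, P7 8.8191, P4 10.1373, P6 8.5820, P8 15.0828.
Lower quotas: P1 2, P7 8, P4 10, P6 8, P8 15 (sum 43, leaving 2 seats).
Remainders in descending order: P7 0.8191, P6 0.5820, P1 0.3788, P4 0.1373, P8 0.0828.
Largest remainders: P7, P6 receive the extra seats.

P1: 2; P7: 9; P4: 10; P6: 9; P8: 15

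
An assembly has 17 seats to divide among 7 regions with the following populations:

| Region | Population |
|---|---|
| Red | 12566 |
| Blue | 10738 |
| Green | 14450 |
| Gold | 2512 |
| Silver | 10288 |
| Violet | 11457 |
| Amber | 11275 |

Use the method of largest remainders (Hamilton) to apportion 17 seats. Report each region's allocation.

Red 3, Blue 2, Green 3, Gold 1, Silver 2, Violet 3, Amber 3

The standard divisor is 73286/17 ≈ 4310.941.
Standard quotas: Red 2.9149, Blue 2.4909, Green 3.3519, Gold 0.5827, Silver 2.3865, Violet 2.6577, Amber 2.6154.
Lower quotas: Red 2, Blue 2, Green 3, Gold 0, Silver 2, Violet 2, Amber 2 (sum 13, leaving 4 seats).
Remainders in descending order: Red 0.9149, Violet 0.6577, Amber 0.6154, Gold 0.5827, Blue 0.4909, Silver 0.3865, Green 0.3519.
The surplus seats go to Red, Violet, Amber, Gold.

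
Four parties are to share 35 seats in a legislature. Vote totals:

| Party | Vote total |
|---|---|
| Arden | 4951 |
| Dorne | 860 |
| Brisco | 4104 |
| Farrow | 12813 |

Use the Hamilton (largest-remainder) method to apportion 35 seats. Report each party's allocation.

Arden 8, Dorne 1, Brisco 6, Farrow 20

Standard divisor: 22728 ÷ 35 ≈ 649.371.
Standard quotas: Arden 7.6243, Dorne 1.3244, Brisco 6.3200, Farrow 19.7314.
Lower quotas: Arden 7, Dorne 1, Brisco 6, Farrow 19 (sum 33, leaving 2 seats).
Remainders in descending order: Farrow 0.7314, Arden 0.6243, Dorne 0.3244, Brisco 0.3200.
The surplus seats go to Farrow, Arden.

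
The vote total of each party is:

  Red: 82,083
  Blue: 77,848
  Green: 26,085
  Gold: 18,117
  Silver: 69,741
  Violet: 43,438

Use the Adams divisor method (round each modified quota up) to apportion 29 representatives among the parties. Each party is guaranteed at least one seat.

Red: 7, Blue: 7, Green: 3, Gold: 2, Silver: 6, Violet: 4

Standard divisor 317312/29 ≈ 10941.793; standard quotas: Red 7.502, Blue 7.115, Green 2.384, Gold 1.656, Silver 6.374, Violet 3.970.
Rounding up gives 8, 8, 3, 2, 7, 4 = 32 seats, so the divisor must be adjusted.
With modified divisor 12400: modified quotas Red 6.620, Blue 6.278, Green 2.104, Gold 1.461, Silver 5.624, Violet 3.503.
Rounding up: Red 7, Blue 7, Green 3, Gold 2, Silver 6, Violet 4 (total 29).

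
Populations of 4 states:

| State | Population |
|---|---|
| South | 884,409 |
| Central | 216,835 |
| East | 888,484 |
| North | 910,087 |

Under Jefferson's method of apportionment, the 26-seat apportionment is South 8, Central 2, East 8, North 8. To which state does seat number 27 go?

North

Priority for the next seat is population ÷ (current seats + 1).
Priorities: South 98267.667, Central 72278.333, East 98720.444, North 101120.778.
Highest priority: North.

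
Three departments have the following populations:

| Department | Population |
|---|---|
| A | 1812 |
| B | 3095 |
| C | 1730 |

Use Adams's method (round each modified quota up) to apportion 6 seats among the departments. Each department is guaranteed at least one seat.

A: 2; B: 2; C: 2

Standard divisor 6637/6 ≈ 1106.167; standard quotas: A 1.638, B 2.798, C 1.564.
Rounding up gives 2, 3, 2 = 7 seats, so the divisor must be adjusted.
With modified divisor 1600: modified quotas A 1.133, B 1.934, C 1.081.
Rounding up: A 2, B 2, C 2 (total 6).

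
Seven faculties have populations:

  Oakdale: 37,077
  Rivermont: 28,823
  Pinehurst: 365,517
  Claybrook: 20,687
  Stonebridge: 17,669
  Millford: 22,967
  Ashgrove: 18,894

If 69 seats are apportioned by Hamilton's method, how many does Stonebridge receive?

The standard divisor is 511634/69 ≈ 7414.986.
Standard quotas: Oakdale 5.0003, Rivermont 3.8871, Pinehurst 49.2944, Claybrook 2.7899, Stonebridge 2.3829, Millford 3.0974, Ashgrove 2.5481.
Lower quotas: Oakdale 5, Rivermont 3, Pinehurst 49, Claybrook 2, Stonebridge 2, Millford 3, Ashgrove 2 (sum 66, leaving 3 seats).
Remainders in descending order: Rivermont 0.8871, Claybrook 0.7899, Ashgrove 0.5481, Stonebridge 0.3829, Pinehurst 0.2944, Millford 0.0974, Oakdale 0.0003.
Largest remainders: Rivermont, Claybrook, Ashgrove receive the extra seats.
Stonebridge receives 2.

2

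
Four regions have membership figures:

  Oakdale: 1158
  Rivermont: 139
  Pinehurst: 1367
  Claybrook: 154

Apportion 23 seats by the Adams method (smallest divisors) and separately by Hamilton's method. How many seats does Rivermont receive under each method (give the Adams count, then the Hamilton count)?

2 and 1

Adams: Oakdale 9, Rivermont 2, Pinehurst 10, Claybrook 2.
Hamilton: Oakdale 10, Rivermont 1, Pinehurst 11, Claybrook 1.
Rivermont gets 2 under Adams and 1 under Hamilton.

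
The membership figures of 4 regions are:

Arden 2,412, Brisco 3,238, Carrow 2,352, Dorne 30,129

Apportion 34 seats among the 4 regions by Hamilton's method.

Arden 2, Brisco 3, Carrow 2, Dorne 27

Standard divisor: 38131 ÷ 34 ≈ 1121.5.
Standard quotas: Arden 2.1507, Brisco 2.8872, Carrow 2.0972, Dorne 26.8649.
Lower quotas: Arden 2, Brisco 2, Carrow 2, Dorne 26 (sum 32, leaving 2 seats).
Remainders in descending order: Brisco 0.8872, Dorne 0.8649, Arden 0.1507, Carrow 0.0972.
Largest remainders: Brisco, Dorne receive the extra seats.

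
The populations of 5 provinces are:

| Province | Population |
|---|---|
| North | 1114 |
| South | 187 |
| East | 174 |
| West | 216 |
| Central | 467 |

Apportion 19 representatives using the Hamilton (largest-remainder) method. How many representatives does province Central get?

Standard divisor: 2158 ÷ 19 ≈ 113.579.
Standard quotas: North 9.808, South 1.646, East 1.532, West 1.902, Central 4.112.
Lower quotas: North 9, South 1, East 1, West 1, Central 4 (sum 16, leaving 3 seats).
Remainders in descending order: West 0.902, North 0.808, South 0.646, East 0.532, Central 0.112.
The surplus seats go to West, North, South.
Central receives 4.

4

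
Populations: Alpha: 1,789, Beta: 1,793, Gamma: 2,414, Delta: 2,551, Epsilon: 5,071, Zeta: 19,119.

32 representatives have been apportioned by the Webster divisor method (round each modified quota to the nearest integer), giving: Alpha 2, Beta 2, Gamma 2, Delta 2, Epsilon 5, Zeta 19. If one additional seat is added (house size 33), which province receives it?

Priority for the next seat is population ÷ (current seats + 0.5).
Priorities: Alpha 715.600, Beta 717.200, Gamma 965.600, Delta 1020.400, Epsilon 922.000, Zeta 980.462.
Highest priority: Delta.

Delta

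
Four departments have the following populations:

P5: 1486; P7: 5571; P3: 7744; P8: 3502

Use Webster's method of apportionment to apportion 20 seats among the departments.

P5 2; P7 6; P3 8; P8 4

Standard divisor 18303/20 ≈ 915.15; standard quotas: P5 1.624, P7 6.088, P3 8.462, P8 3.827.
Rounding to the nearest integer gives P5 2, P7 6, P3 8, P8 4 — total 20, matching the house size, so no adjustment is needed.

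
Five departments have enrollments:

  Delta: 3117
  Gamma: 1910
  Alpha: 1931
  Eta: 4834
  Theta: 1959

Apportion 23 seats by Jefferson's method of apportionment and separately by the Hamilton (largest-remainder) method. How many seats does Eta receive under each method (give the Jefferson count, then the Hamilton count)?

Jefferson: Delta 5, Gamma 3, Alpha 3, Eta 9, Theta 3.
Hamilton: Delta 5, Gamma 3, Alpha 3, Eta 8, Theta 4.
Eta gets 9 under Jefferson and 8 under Hamilton.

9 and 8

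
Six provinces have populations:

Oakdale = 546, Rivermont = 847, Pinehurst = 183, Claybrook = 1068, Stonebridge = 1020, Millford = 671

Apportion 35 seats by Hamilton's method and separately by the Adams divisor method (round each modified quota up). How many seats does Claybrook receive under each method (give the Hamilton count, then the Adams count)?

9 and 8

Hamilton: Oakdale 4, Rivermont 7, Pinehurst 2, Claybrook 9, Stonebridge 8, Millford 5.
Adams: Oakdale 5, Rivermont 7, Pinehurst 2, Claybrook 8, Stonebridge 8, Millford 5.
Claybrook gets 9 under Hamilton and 8 under Adams.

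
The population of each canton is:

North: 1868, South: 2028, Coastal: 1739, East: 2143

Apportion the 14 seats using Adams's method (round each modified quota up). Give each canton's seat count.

North: 3, South: 4, Coastal: 3, East: 4

Standard divisor 7778/14 ≈ 555.571; standard quotas: North 3.362, South 3.650, Coastal 3.130, East 3.857.
Rounding up gives 4, 4, 4, 4 = 16 seats, so the divisor must be adjusted.
With modified divisor 650: modified quotas North 2.874, South 3.120, Coastal 2.675, East 3.297.
Rounding up: North 3, South 4, Coastal 3, East 4 (total 14).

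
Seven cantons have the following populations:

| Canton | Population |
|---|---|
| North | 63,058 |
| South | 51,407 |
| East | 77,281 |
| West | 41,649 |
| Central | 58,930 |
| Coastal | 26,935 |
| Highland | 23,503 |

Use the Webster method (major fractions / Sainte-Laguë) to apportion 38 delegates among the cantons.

Standard divisor 342763/38 ≈ 9020.079; standard quotas: North 6.991, South 5.699, East 8.568, West 4.617, Central 6.533, Coastal 2.986, Highland 2.606.
Rounding to the nearest integer gives 7, 6, 9, 5, 7, 3, 3 = 40 seats, so the divisor must be adjusted.
With modified divisor 9200: modified quotas North 6.854, South 5.588, East 8.400, West 4.527, Central 6.405, Coastal 2.928, Highland 2.555.
Rounding to the nearest integer: North 7, South 6, East 8, West 5, Central 6, Coastal 3, Highland 3 (total 38).

North 7, South 6, East 8, West 5, Central 6, Coastal 3, Highland 3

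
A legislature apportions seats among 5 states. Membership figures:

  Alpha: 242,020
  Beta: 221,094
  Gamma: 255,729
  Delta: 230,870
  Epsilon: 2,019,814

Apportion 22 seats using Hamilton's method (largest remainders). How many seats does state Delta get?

2

Standard divisor: 2969527 ÷ 22 ≈ 134978.5.
Standard quotas: Alpha 1.7930, Beta 1.6380, Gamma 1.8946, Delta 1.7104, Epsilon 14.9640.
Lower quotas: Alpha 1, Beta 1, Gamma 1, Delta 1, Epsilon 14 (sum 18, leaving 4 seats).
Remainders in descending order: Epsilon 0.9640, Gamma 0.8946, Alpha 0.7930, Delta 0.7104, Beta 0.6380.
The surplus seats go to Epsilon, Gamma, Alpha, Delta.
Delta receives 2.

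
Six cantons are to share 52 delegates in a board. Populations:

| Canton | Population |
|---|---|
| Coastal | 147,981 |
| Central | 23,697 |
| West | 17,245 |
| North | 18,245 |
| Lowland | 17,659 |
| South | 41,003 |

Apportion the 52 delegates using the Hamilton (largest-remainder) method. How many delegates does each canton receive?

The standard divisor is 265830/52 ≈ 5112.115.
Standard quotas: Coastal 28.9471, Central 4.6355, West 3.3734, North 3.5690, Lowland 3.4543, South 8.0208.
Lower quotas: Coastal 28, Central 4, West 3, North 3, Lowland 3, South 8 (sum 49, leaving 3 seats).
Remainders in descending order: Coastal 0.9471, Central 0.6355, North 0.5690, Lowland 0.4543, West 0.3734, South 0.0208.
The surplus seats go to Coastal, Central, North.

Coastal=29; Central=5; West=3; North=4; Lowland=3; South=8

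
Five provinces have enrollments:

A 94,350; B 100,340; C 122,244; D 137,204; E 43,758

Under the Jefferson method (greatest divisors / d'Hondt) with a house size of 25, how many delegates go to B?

Standard divisor 497896/25 ≈ 19915.84; standard quotas: A 4.737, B 5.038, C 6.138, D 6.889, E 2.197.
Rounding down gives 4, 5, 6, 6, 2 = 23 seats, so the divisor must be adjusted.
With modified divisor 18200: modified quotas A 5.184, B 5.513, C 6.717, D 7.539, E 2.404.
Rounding down: A 5, B 5, C 6, D 7, E 2 (total 25).
B receives 5.

5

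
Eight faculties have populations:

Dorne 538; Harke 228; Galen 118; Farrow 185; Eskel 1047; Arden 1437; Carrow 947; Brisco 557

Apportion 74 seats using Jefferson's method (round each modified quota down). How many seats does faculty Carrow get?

14

Standard divisor 5057/74 ≈ 68.338; standard quotas: Dorne 7.873, Harke 3.336, Galen 1.727, Farrow 2.707, Eskel 15.321, Arden 21.028, Carrow 13.858, Brisco 8.151.
Rounding down gives 7, 3, 1, 2, 15, 21, 13, 8 = 70 seats, so the divisor must be adjusted.
With modified divisor 64: modified quotas Dorne 8.406, Harke 3.562, Galen 1.844, Farrow 2.891, Eskel 16.359, Arden 22.453, Carrow 14.797, Brisco 8.703.
Rounding down: Dorne 8, Harke 3, Galen 1, Farrow 2, Eskel 16, Arden 22, Carrow 14, Brisco 8 (total 74).
Carrow receives 14.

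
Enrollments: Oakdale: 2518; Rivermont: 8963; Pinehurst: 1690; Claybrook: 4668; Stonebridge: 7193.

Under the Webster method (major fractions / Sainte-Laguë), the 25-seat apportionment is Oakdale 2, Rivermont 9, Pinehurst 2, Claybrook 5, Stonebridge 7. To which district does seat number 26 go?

Priority for the next seat is population ÷ (current seats + 0.5).
Priorities: Oakdale 1007.200, Rivermont 943.474, Pinehurst 676.000, Claybrook 848.727, Stonebridge 959.067.
Highest priority: Oakdale.

Oakdale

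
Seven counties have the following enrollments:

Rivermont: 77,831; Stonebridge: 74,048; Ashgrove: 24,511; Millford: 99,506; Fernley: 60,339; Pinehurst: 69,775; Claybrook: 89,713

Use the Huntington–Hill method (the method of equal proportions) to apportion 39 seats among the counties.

Rivermont 6, Stonebridge 6, Ashgrove 2, Millford 8, Fernley 5, Pinehurst 5, Claybrook 7

With divisor 13018: modified quotas Rivermont 5.979, Stonebridge 5.688, Ashgrove 1.883, Millford 7.644, Fernley 4.635, Pinehurst 5.360, Claybrook 6.891.
Geometric-mean thresholds: Rivermont √(5·6)=5.477, Stonebridge √(5·6)=5.477, Ashgrove √(1·2)=1.414, Millford √(7·8)=7.483, Fernley √(4·5)=4.472, Pinehurst √(5·6)=5.477, Claybrook √(6·7)=6.481.
Each quota rounded against its threshold gives Rivermont 6, Stonebridge 6, Ashgrove 2, Millford 8, Fernley 5, Pinehurst 5, Claybrook 7 (total 39).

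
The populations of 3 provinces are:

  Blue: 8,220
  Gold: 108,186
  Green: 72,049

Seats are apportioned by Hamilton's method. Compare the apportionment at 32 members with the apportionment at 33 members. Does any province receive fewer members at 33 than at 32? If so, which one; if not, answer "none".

Blue

At 32 seats: Blue 2, Gold 18, Green 12.
At 33 seats: Blue 1, Gold 19, Green 13.
Blue drops from 2 to 1.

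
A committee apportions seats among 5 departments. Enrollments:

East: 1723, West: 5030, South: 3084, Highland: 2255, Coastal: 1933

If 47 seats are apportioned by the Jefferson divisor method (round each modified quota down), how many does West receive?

17

Standard divisor 14025/47 ≈ 298.404; standard quotas: East 5.774, West 16.856, South 10.335, Highland 7.557, Coastal 6.478.
Rounding down gives 5, 16, 10, 7, 6 = 44 seats, so the divisor must be adjusted.
With modified divisor 281: modified quotas East 6.132, West 17.900, South 10.975, Highland 8.025, Coastal 6.879.
Rounding down: East 6, West 17, South 10, Highland 8, Coastal 6 (total 47).
West receives 17.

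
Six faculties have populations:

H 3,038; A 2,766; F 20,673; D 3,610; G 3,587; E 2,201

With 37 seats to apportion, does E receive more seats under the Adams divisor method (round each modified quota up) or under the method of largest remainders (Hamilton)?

Adams

Adams: H 3, A 3, F 20, D 4, G 4, E 3.
Hamilton: H 3, A 3, F 21, D 4, G 4, E 2.
E gets 3 under Adams and 2 under Hamilton.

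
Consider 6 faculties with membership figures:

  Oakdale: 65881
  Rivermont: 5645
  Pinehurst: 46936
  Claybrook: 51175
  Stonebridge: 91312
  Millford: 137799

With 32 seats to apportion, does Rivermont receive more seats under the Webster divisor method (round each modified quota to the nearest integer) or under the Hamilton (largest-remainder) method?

Hamilton

Webster: Oakdale 5, Rivermont 0, Pinehurst 4, Claybrook 4, Stonebridge 8, Millford 11.
Hamilton: Oakdale 5, Rivermont 1, Pinehurst 4, Claybrook 4, Stonebridge 7, Millford 11.
Rivermont gets 0 under Webster and 1 under Hamilton.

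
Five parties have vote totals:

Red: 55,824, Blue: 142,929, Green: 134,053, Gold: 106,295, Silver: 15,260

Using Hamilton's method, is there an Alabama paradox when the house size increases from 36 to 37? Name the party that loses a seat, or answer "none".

Red

At 36 seats: Red 5, Blue 11, Green 11, Gold 8, Silver 1.
At 37 seats: Red 4, Blue 12, Green 11, Gold 9, Silver 1.
Red drops from 5 to 4.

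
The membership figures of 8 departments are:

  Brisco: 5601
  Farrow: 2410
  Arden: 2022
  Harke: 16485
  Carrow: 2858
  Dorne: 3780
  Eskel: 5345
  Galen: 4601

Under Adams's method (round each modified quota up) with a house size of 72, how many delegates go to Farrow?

Standard divisor 43102/72 ≈ 598.639; standard quotas: Brisco 9.356, Farrow 4.026, Arden 3.378, Harke 27.537, Carrow 4.774, Dorne 6.314, Eskel 8.929, Galen 7.686.
Rounding up gives 10, 5, 4, 28, 5, 7, 9, 8 = 76 seats, so the divisor must be adjusted.
With modified divisor 632.83: modified quotas Brisco 8.851, Farrow 3.808, Arden 3.195, Harke 26.050, Carrow 4.516, Dorne 5.973, Eskel 8.446, Galen 7.271.
Rounding up: Brisco 9, Farrow 4, Arden 4, Harke 27, Carrow 5, Dorne 6, Eskel 9, Galen 8 (total 72).
Farrow receives 4.

4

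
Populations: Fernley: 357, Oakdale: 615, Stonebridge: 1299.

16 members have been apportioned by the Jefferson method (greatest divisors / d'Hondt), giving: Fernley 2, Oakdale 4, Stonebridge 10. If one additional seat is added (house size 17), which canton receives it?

Priority for the next seat is population ÷ (current seats + 1).
Priorities: Fernley 119.000, Oakdale 123.000, Stonebridge 118.091.
Highest priority: Oakdale.

Oakdale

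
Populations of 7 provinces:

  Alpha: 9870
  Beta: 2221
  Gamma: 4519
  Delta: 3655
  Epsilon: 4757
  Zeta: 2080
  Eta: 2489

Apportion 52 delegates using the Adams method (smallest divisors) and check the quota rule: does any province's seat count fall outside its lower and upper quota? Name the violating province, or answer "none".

none

Standard quotas: Alpha 17.344, Beta 3.903, Gamma 7.941, Delta 6.423, Epsilon 8.359, Zeta 3.655, Eta 4.374.
Adams allocation: Alpha 17, Beta 4, Gamma 8, Delta 6, Epsilon 8, Zeta 4, Eta 5.
Every allocation lies between the lower and upper quota.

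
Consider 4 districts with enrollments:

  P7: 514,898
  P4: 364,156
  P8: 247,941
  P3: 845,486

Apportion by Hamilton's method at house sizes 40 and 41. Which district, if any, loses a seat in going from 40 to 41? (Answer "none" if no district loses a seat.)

At 40 seats: P7 11, P4 7, P8 5, P3 17.
At 41 seats: P7 11, P4 7, P8 5, P3 18.
No district's allocation decreased.

none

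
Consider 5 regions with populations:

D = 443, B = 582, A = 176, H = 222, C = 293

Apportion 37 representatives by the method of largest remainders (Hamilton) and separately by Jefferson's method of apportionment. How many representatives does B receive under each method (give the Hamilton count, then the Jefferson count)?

Hamilton: D 10, B 12, A 4, H 5, C 6.
Jefferson: D 10, B 13, A 3, H 5, C 6.
B gets 12 under Hamilton and 13 under Jefferson.

12 and 13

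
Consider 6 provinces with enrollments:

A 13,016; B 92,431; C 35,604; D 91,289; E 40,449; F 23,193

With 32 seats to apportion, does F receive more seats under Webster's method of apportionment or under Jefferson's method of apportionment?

Webster

Webster: A 1, B 10, C 4, D 10, E 4, F 3.
Jefferson: A 1, B 11, C 4, D 10, E 4, F 2.
F gets 3 under Webster and 2 under Jefferson.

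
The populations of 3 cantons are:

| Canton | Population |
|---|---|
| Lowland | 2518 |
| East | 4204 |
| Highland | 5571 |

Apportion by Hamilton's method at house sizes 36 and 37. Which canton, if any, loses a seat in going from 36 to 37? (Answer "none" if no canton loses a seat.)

At 36 seats: Lowland 8, East 12, Highland 16.
At 37 seats: Lowland 7, East 13, Highland 17.
Lowland drops from 8 to 7.

Lowland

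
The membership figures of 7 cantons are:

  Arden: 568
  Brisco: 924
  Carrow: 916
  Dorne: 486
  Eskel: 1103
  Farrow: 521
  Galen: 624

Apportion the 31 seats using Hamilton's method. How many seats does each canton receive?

Total 5142; standard divisor 5142/31 ≈ 165.871.
Standard quotas: Arden 3.424, Brisco 5.571, Carrow 5.522, Dorne 2.930, Eskel 6.650, Farrow 3.141, Galen 3.762.
Lower quotas: Arden 3, Brisco 5, Carrow 5, Dorne 2, Eskel 6, Farrow 3, Galen 3 (sum 27, leaving 4 seats).
Remainders in descending order: Dorne 0.930, Galen 0.762, Eskel 0.650, Brisco 0.571, Carrow 0.522, Arden 0.424, Farrow 0.141.
Largest remainders: Dorne, Galen, Eskel, Brisco receive the extra seats.

Arden=3; Brisco=6; Carrow=5; Dorne=3; Eskel=7; Farrow=3; Galen=4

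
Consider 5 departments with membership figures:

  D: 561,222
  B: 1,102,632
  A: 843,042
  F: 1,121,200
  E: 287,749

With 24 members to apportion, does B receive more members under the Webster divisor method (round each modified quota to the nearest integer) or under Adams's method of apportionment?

Webster

Webster: D 3, B 7, A 5, F 7, E 2.
Adams: D 4, B 6, A 5, F 7, E 2.
B gets 7 under Webster and 6 under Adams.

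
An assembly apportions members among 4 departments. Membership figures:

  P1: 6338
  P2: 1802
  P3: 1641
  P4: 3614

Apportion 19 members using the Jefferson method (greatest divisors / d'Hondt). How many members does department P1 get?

10

Standard divisor 13395/19 ≈ 705; standard quotas: P1 8.990, P2 2.556, P3 2.328, P4 5.126.
Rounding down gives 8, 2, 2, 5 = 17 seats, so the divisor must be adjusted.
With modified divisor 620: modified quotas P1 10.223, P2 2.906, P3 2.647, P4 5.829.
Rounding down: P1 10, P2 2, P3 2, P4 5 (total 19).
P1 receives 10.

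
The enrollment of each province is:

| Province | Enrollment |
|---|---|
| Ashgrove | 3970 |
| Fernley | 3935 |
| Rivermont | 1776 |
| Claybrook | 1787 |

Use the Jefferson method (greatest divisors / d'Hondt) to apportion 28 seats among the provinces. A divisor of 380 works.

Ashgrove: 10, Fernley: 10, Rivermont: 4, Claybrook: 4

With modified divisor 380: modified quotas Ashgrove 10.447, Fernley 10.355, Rivermont 4.674, Claybrook 4.703.
Rounding down: Ashgrove 10, Fernley 10, Rivermont 4, Claybrook 4 (total 28).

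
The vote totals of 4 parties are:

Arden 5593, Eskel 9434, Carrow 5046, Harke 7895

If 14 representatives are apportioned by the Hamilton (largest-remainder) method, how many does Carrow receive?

Standard divisor: 27968 ÷ 14 ≈ 1997.714.
Standard quotas: Arden 2.7997, Eskel 4.7224, Carrow 2.5259, Harke 3.9520.
Lower quotas: Arden 2, Eskel 4, Carrow 2, Harke 3 (sum 11, leaving 3 seats).
Remainders in descending order: Harke 0.9520, Arden 0.7997, Eskel 0.7224, Carrow 0.5259.
The surplus seats go to Harke, Arden, Eskel.
Carrow receives 2.

2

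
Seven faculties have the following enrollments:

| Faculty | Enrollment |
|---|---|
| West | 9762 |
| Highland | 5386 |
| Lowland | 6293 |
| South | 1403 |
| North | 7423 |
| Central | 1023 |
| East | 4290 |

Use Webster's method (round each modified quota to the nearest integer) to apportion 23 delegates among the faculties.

West=6, Highland=3, Lowland=4, South=1, North=5, Central=1, East=3

Standard divisor 35580/23 ≈ 1546.957; standard quotas: West 6.310, Highland 3.482, Lowland 4.068, South 0.907, North 4.798, Central 0.661, East 2.773.
Rounding to the nearest integer gives West 6, Highland 3, Lowland 4, South 1, North 5, Central 1, East 3 — total 23, matching the house size, so no adjustment is needed.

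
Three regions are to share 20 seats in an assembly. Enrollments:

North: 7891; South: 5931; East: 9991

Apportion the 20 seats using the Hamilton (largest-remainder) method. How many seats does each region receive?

The standard divisor is 23813/20 ≈ 1190.65.
Standard quotas: North 6.6275, South 4.9813, East 8.3912.
Lower quotas: North 6, South 4, East 8 (sum 18, leaving 2 seats).
Remainders in descending order: South 0.9813, North 0.6275, East 0.3912.
The surplus seats go to South, North.

North 7; South 5; East 8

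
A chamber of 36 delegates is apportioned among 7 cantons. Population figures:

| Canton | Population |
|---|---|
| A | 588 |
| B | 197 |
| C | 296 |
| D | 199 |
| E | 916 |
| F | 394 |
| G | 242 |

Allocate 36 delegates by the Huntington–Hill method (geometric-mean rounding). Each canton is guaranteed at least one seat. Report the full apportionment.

With divisor 80: modified quotas A 7.350, B 2.462, C 3.700, D 2.487, E 11.450, F 4.925, G 3.025.
Geometric-mean thresholds: A √(7·8)=7.483, B √(2·3)=2.449, C √(3·4)=3.464, D √(2·3)=2.449, E √(11·12)=11.489, F √(4·5)=4.472, G √(3·4)=3.464.
Each quota rounded against its threshold gives A 7, B 3, C 4, D 3, E 11, F 5, G 3 (total 36).

A: 7; B: 3; C: 4; D: 3; E: 11; F: 5; G: 3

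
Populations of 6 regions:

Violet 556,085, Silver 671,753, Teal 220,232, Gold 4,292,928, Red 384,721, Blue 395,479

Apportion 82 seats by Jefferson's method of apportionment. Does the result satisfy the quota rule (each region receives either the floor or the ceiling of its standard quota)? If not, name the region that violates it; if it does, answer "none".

Gold

Standard quotas: Violet 6.992, Silver 8.447, Teal 2.769, Gold 53.981, Red 4.838, Blue 4.973.
Jefferson allocation: Violet 7, Silver 8, Teal 2, Gold 55, Red 5, Blue 5.
Gold has quota 53.981 (lower 53, upper 54) but receives 55 — outside the quota interval.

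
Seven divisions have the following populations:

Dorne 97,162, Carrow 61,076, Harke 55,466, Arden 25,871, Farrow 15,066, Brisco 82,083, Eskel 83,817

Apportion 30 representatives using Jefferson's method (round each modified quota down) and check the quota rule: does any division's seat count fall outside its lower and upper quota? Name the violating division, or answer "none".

none

Standard quotas: Dorne 6.931, Carrow 4.357, Harke 3.957, Arden 1.846, Farrow 1.075, Brisco 5.856, Eskel 5.979.
Jefferson allocation: Dorne 7, Carrow 4, Harke 4, Arden 2, Farrow 1, Brisco 6, Eskel 6.
Every allocation lies between the lower and upper quota.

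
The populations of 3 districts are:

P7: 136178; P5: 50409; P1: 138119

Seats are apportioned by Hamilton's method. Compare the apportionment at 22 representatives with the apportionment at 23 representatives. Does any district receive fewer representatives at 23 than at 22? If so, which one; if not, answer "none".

At 22 seats: P7 9, P5 4, P1 9.
At 23 seats: P7 10, P5 3, P1 10.
P5 drops from 4 to 3.

P5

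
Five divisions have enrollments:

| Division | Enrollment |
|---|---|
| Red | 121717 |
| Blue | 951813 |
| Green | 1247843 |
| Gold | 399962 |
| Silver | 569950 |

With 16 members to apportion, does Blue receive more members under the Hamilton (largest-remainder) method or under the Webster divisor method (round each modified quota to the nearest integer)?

Hamilton: Red 0, Blue 5, Green 6, Gold 2, Silver 3.
Webster: Red 1, Blue 4, Green 6, Gold 2, Silver 3.
Blue gets 5 under Hamilton and 4 under Webster.

Hamilton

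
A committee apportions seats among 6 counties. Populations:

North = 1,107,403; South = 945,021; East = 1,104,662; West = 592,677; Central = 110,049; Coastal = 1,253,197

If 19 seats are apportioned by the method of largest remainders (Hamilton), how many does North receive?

4

The standard divisor is 5113009/19 ≈ 269105.737.
Standard quotas: North 4.1151, South 3.5117, East 4.1049, West 2.2024, Central 0.4089, Coastal 4.6569.
Lower quotas: North 4, South 3, East 4, West 2, Central 0, Coastal 4 (sum 17, leaving 2 seats).
Remainders in descending order: Coastal 0.6569, South 0.5117, Central 0.4089, West 0.2024, North 0.1151, East 0.1049.
Largest remainders: Coastal, South receive the extra seats.
North receives 4.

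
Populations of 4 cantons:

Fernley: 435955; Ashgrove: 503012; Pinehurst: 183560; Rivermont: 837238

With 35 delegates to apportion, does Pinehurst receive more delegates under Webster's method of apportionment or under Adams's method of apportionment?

Webster: Fernley 8, Ashgrove 9, Pinehurst 3, Rivermont 15.
Adams: Fernley 8, Ashgrove 9, Pinehurst 4, Rivermont 14.
Pinehurst gets 3 under Webster and 4 under Adams.

Adams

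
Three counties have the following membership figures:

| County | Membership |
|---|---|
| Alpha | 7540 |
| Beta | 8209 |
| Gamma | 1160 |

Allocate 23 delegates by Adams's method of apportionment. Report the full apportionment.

Standard divisor 16909/23 ≈ 735.174; standard quotas: Alpha 10.256, Beta 11.166, Gamma 1.578.
Rounding up gives 11, 12, 2 = 25 seats, so the divisor must be adjusted.
With modified divisor 800: modified quotas Alpha 9.425, Beta 10.261, Gamma 1.450.
Rounding up: Alpha 10, Beta 11, Gamma 2 (total 23).

Alpha 10; Beta 11; Gamma 2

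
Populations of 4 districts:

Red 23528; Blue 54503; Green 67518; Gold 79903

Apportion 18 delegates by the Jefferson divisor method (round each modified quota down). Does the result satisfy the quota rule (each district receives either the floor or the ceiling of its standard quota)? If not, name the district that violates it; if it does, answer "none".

Standard quotas: Red 1.878, Blue 4.351, Green 5.391, Gold 6.379.
Jefferson allocation: Red 2, Blue 4, Green 5, Gold 7.
Every allocation lies between the lower and upper quota.

none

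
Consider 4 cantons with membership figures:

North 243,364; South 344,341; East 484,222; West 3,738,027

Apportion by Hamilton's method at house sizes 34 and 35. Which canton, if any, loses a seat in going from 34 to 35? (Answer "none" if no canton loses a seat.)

At 34 seats: North 2, South 3, East 3, West 26.
At 35 seats: North 2, South 2, East 4, West 27.
South drops from 3 to 2.

South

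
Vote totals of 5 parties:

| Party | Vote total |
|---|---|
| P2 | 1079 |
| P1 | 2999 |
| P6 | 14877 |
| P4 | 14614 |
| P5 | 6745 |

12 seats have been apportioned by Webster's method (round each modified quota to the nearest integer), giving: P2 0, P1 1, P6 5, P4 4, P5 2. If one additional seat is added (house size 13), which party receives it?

Priority for the next seat is population ÷ (current seats + 0.5).
Priorities: P2 2158.000, P1 1999.333, P6 2704.909, P4 3247.556, P5 2698.000.
Highest priority: P4.

P4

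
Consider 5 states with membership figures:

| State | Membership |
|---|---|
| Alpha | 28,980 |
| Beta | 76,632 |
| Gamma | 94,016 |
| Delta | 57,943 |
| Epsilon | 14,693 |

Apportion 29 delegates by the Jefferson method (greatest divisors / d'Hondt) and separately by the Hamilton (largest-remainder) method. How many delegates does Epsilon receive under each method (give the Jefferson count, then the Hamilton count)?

Jefferson: Alpha 3, Beta 8, Gamma 11, Delta 6, Epsilon 1.
Hamilton: Alpha 3, Beta 8, Gamma 10, Delta 6, Epsilon 2.
Epsilon gets 1 under Jefferson and 2 under Hamilton.

1 and 2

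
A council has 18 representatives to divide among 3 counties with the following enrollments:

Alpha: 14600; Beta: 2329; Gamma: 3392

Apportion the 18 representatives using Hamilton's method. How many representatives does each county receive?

The standard divisor is 20321/18 ≈ 1128.944.
Standard quotas: Alpha 12.9324, Beta 2.0630, Gamma 3.0046.
Lower quotas: Alpha 12, Beta 2, Gamma 3 (sum 17, leaving 1 seat).
Remainders in descending order: Alpha 0.9324, Beta 0.0630, Gamma 0.0046.
Largest remainder: Alpha receives the extra seat.

Alpha=13, Beta=2, Gamma=3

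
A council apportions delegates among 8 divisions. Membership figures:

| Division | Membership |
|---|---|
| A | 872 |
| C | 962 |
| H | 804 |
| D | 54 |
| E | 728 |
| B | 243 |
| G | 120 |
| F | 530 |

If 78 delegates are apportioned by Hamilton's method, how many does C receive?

17

Standard divisor: 4313 ÷ 78 ≈ 55.295.
Standard quotas: A 15.770, C 17.398, H 14.540, D 0.977, E 13.166, B 4.395, G 2.170, F 9.585.
Lower quotas: A 15, C 17, H 14, D 0, E 13, B 4, G 2, F 9 (sum 74, leaving 4 seats).
Remainders in descending order: D 0.977, A 0.770, F 0.585, H 0.540, C 0.398, B 0.395, G 0.170, E 0.166.
The surplus seats go to D, A, F, H.
C receives 17.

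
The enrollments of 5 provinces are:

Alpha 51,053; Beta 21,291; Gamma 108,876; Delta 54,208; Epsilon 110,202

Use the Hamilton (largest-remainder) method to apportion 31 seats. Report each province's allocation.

Total 345630; standard divisor 345630/31 ≈ 11149.355.
Standard quotas: Alpha 4.5790, Beta 1.9096, Gamma 9.7652, Delta 4.8620, Epsilon 9.8842.
Lower quotas: Alpha 4, Beta 1, Gamma 9, Delta 4, Epsilon 9 (sum 27, leaving 4 seats).
Remainders in descending order: Beta 0.9096, Epsilon 0.8842, Delta 0.8620, Gamma 0.7652, Alpha 0.5790.
Largest remainders: Beta, Epsilon, Delta, Gamma receive the extra seats.

Alpha: 4; Beta: 2; Gamma: 10; Delta: 5; Epsilon: 10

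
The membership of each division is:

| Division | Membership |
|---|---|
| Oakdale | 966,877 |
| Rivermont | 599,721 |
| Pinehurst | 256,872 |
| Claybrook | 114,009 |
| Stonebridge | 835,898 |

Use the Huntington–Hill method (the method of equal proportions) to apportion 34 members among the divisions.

With divisor 80379: modified quotas Oakdale 12.029, Rivermont 7.461, Pinehurst 3.196, Claybrook 1.418, Stonebridge 10.399.
Geometric-mean thresholds: Oakdale √(12·13)=12.490, Rivermont √(7·8)=7.483, Pinehurst √(3·4)=3.464, Claybrook √(1·2)=1.414, Stonebridge √(10·11)=10.488.
Each quota rounded against its threshold gives Oakdale 12, Rivermont 7, Pinehurst 3, Claybrook 2, Stonebridge 10 (total 34).

Oakdale=12; Rivermont=7; Pinehurst=3; Claybrook=2; Stonebridge=10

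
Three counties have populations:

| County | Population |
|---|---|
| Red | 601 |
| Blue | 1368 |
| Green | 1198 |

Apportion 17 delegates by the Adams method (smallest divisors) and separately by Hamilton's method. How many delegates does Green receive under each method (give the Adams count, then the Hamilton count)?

6 and 7

Adams: Red 4, Blue 7, Green 6.
Hamilton: Red 3, Blue 7, Green 7.
Green gets 6 under Adams and 7 under Hamilton.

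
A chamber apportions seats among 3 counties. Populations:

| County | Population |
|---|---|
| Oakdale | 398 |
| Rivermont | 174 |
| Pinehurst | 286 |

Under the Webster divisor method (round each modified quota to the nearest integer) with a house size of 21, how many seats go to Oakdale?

10

Standard divisor 858/21 ≈ 40.857; standard quotas: Oakdale 9.741, Rivermont 4.259, Pinehurst 7.000.
Rounding to the nearest integer gives Oakdale 10, Rivermont 4, Pinehurst 7 — total 21, matching the house size, so no adjustment is needed.
Oakdale receives 10.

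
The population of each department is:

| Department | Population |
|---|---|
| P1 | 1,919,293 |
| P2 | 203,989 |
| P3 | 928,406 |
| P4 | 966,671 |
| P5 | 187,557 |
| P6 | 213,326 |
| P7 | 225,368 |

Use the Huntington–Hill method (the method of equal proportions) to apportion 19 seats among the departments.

With divisor 262242: modified quotas P1 7.319, P2 0.778, P3 3.540, P4 3.686, P5 0.715, P6 0.813, P7 0.859.
Geometric-mean thresholds: P1 √(7·8)=7.483, P2 (min 1), P3 √(3·4)=3.464, P4 √(3·4)=3.464, P5 (min 1), P6 (min 1), P7 (min 1).
Each quota rounded against its threshold gives P1 7, P2 1, P3 4, P4 4, P5 1, P6 1, P7 1 (total 19).

P1=7, P2=1, P3=4, P4=4, P5=1, P6=1, P7=1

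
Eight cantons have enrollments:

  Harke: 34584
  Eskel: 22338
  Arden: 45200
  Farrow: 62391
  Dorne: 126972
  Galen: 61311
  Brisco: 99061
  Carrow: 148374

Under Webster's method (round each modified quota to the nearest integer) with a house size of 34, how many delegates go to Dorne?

Standard divisor 600231/34 ≈ 17653.853; standard quotas: Harke 1.959, Eskel 1.265, Arden 2.560, Farrow 3.534, Dorne 7.192, Galen 3.473, Brisco 5.611, Carrow 8.405.
Rounding to the nearest integer gives Harke 2, Eskel 1, Arden 3, Farrow 4, Dorne 7, Galen 3, Brisco 6, Carrow 8 — total 34, matching the house size, so no adjustment is needed.
Dorne receives 7.

7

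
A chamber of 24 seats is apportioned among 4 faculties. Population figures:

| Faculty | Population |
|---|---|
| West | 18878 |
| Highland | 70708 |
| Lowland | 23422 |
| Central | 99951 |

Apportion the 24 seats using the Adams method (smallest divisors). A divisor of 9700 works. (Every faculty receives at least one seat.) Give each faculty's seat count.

With modified divisor 9700: modified quotas West 1.946, Highland 7.289, Lowland 2.415, Central 10.304.
Rounding up: West 2, Highland 8, Lowland 3, Central 11 (total 24).

West=2; Highland=8; Lowland=3; Central=11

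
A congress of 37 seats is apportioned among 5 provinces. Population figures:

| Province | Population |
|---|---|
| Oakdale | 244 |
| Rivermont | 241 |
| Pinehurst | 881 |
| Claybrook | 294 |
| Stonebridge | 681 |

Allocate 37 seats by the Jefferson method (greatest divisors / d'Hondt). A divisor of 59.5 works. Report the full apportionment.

Oakdale 4, Rivermont 4, Pinehurst 14, Claybrook 4, Stonebridge 11

With modified divisor 59.5: modified quotas Oakdale 4.101, Rivermont 4.050, Pinehurst 14.807, Claybrook 4.941, Stonebridge 11.445.
Rounding down: Oakdale 4, Rivermont 4, Pinehurst 14, Claybrook 4, Stonebridge 11 (total 37).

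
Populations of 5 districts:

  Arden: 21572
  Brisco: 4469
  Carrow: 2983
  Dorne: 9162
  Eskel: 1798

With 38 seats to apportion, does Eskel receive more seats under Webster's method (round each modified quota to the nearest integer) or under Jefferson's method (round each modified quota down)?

Webster

Webster: Arden 20, Brisco 4, Carrow 3, Dorne 9, Eskel 2.
Jefferson: Arden 21, Brisco 4, Carrow 3, Dorne 9, Eskel 1.
Eskel gets 2 under Webster and 1 under Jefferson.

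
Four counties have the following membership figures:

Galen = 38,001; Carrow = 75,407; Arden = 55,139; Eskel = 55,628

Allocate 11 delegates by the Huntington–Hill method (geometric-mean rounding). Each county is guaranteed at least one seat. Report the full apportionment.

Galen 2, Carrow 3, Arden 3, Eskel 3

With divisor 22139: modified quotas Galen 1.716, Carrow 3.406, Arden 2.491, Eskel 2.513.
Geometric-mean thresholds: Galen √(1·2)=1.414, Carrow √(3·4)=3.464, Arden √(2·3)=2.449, Eskel √(2·3)=2.449.
Each quota rounded against its threshold gives Galen 2, Carrow 3, Arden 3, Eskel 3 (total 11).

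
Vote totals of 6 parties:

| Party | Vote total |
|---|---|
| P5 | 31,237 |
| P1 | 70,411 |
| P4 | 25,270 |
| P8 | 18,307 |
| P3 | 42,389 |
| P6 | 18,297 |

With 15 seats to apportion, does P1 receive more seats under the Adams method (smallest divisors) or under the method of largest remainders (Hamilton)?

Adams: P5 2, P1 4, P4 2, P8 2, P3 3, P6 2.
Hamilton: P5 2, P1 5, P4 2, P8 2, P3 3, P6 1.
P1 gets 4 under Adams and 5 under Hamilton.

Hamilton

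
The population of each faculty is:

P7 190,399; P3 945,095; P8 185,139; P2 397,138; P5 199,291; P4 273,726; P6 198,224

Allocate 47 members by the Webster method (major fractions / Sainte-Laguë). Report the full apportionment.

Standard divisor 2389012/47 ≈ 50830.043; standard quotas: P7 3.746, P3 18.593, P8 3.642, P2 7.813, P5 3.921, P4 5.385, P6 3.900.
Rounding to the nearest integer gives 4, 19, 4, 8, 4, 5, 4 = 48 seats, so the divisor must be adjusted.
With modified divisor 52000: modified quotas P7 3.662, P3 18.175, P8 3.560, P2 7.637, P5 3.833, P4 5.264, P6 3.812.
Rounding to the nearest integer: P7 4, P3 18, P8 4, P2 8, P5 4, P4 5, P6 4 (total 47).

P7 4, P3 18, P8 4, P2 8, P5 4, P4 5, P6 4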